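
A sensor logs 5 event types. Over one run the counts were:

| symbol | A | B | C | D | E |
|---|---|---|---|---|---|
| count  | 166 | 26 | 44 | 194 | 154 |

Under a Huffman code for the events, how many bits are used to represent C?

3

Repeatedly merge the two smallest:
merge B(26) and C(44): 70
merge 70 and E(154): 224
merge A(166) and D(194): 360
merge 224 and 360: 584
C sits 3 levels below the root, so its codeword is 3 bits.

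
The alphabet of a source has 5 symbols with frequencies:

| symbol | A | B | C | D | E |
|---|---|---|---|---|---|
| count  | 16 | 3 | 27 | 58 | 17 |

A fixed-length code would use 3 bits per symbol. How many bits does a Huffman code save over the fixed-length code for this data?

124

Fixed-length: 3 bits × 121 symbols = 363 bits.
Huffman merges:
combine B(3), A(16) → 19
combine E(17), 19 → 36
combine C(27), 36 → 63
combine D(58), 63 → 121
Huffman total = 19 + 36 + 63 + 121 = 239 bits.
Saving = 363 − 239 = 124 bits.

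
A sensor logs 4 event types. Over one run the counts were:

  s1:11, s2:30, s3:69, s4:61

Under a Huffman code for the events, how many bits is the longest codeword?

Merge the two lowest-weight nodes at each step:
merge s1(11) and s2(30): 41
merge 41 and s4(61): 102
merge s3(69) and 102: 171
The first pair merged (s1, s2) ends up deepest, at depth 3.

3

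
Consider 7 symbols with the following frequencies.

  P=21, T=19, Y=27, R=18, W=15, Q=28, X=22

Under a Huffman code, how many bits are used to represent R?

Build the tree from the bottom:
combine W(15), R(18) → 33
combine T(19), P(21) → 40
combine X(22), Y(27) → 49
combine Q(28), 33 → 61
combine 40, 49 → 89
combine 61, 89 → 150
R sits 3 levels below the root, so its codeword is 3 bits.

3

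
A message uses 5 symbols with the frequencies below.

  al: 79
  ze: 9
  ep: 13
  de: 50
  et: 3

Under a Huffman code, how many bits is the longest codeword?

Merge the two lowest-weight nodes at each step:
combine et(3), ze(9) → 12
combine 12, ep(13) → 25
combine 25, de(50) → 75
combine 75, al(79) → 154
The first pair merged (et, ze) ends up deepest, at depth 4.

4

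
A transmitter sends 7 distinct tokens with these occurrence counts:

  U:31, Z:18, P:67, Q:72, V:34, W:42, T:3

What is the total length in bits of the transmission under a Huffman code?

683

Build the Huffman tree bottom-up:
combine T(3), Z(18) → 21
combine 21, U(31) → 52
combine V(34), W(42) → 76
combine 52, P(67) → 119
combine Q(72), 76 → 148
combine 119, 148 → 267
Each symbol's bit-cost is frequency × depth; summing gives 683 bits (equivalently 21 + 52 + 76 + 119 + 148 + 267).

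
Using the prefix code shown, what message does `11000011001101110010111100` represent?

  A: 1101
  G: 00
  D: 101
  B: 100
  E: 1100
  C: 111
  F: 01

EGEAEDCG

Read left to right; each codeword is recognised as soon as it completes (prefix code):
  1100→E | 00→G | 1100→E | 1101→A | 1100→E | 101→D | 111→C | 00→G
Decoded message: EGEAEDCG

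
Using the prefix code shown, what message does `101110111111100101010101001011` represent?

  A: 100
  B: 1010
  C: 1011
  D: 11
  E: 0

Read left to right; each codeword is recognised as soon as it completes (prefix code):
  1011→C | 1011→C | 11→D | 11→D | 100→A | 1010→B | 1010→B | 100→A | 1011→C
Decoded message: CCDDABBAC

CCDDABBAC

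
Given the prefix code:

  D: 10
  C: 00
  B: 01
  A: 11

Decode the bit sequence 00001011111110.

Read left to right; each codeword is recognised as soon as it completes (prefix code):
  00→C | 00→C | 10→D | 11→A | 11→A | 11→A | 10→D
Decoded message: CCDAAAD

CCDAAAD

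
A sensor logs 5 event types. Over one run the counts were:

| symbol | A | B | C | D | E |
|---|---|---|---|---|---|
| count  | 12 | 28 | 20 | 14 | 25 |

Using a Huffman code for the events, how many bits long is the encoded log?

224

Merge the two smallest weights repeatedly:
A(12) + D(14) → 26
C(20) + E(25) → 45
26 + B(28) → 54
45 + 54 → 99
Each symbol's bit-cost is frequency × depth; summing gives 224 bits (equivalently 26 + 45 + 54 + 99).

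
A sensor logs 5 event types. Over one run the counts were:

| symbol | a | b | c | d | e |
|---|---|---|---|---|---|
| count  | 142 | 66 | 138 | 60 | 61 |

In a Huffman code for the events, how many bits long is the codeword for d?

Repeatedly merge the two smallest:
d(60) + e(61) → 121
b(66) + 121 → 187
c(138) + a(142) → 280
187 + 280 → 467
d's leaf is at depth 3, giving a 3-bit codeword.

3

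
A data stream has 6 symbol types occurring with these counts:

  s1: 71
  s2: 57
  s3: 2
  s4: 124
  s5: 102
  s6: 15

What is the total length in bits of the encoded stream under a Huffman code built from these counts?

833

Greedily combine the two least-frequent nodes:
s3(2) + s6(15) → 17
17 + s2(57) → 74
s1(71) + 74 → 145
s5(102) + s4(124) → 226
145 + 226 → 371
Each symbol's bit-cost is frequency × depth; summing gives 833 bits (equivalently 17 + 74 + 145 + 226 + 371).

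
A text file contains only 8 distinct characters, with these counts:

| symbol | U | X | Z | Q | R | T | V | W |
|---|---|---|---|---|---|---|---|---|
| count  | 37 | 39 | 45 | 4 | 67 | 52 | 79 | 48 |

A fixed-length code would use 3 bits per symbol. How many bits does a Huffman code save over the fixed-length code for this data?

38

Fixed-length: 3 bits × 371 symbols = 1113 bits.
Huffman merges:
Q(4) + U(37) → 41
X(39) + 41 → 80
Z(45) + W(48) → 93
T(52) + R(67) → 119
V(79) + 80 → 159
93 + 119 → 212
159 + 212 → 371
Huffman total = 41 + 80 + 93 + 119 + 159 + 212 + 371 = 1075 bits.
Saving = 1113 − 1075 = 38 bits.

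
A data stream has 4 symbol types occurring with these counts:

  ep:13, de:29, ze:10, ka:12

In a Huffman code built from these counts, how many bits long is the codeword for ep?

2

Huffman merges, smallest pair first:
merge ze(10) and ka(12): 22
merge ep(13) and 22: 35
merge de(29) and 35: 64
ep's leaf is at depth 2, giving a 2-bit codeword.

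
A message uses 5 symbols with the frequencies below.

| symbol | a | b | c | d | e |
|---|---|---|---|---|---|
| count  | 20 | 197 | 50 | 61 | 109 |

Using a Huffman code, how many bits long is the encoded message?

878

Greedily combine the two least-frequent nodes:
combine a(20), c(50) → 70
combine d(61), 70 → 131
combine e(109), 131 → 240
combine b(197), 240 → 437
Total encoded bits = sum of merged weights = 70 + 131 + 240 + 437 = 878.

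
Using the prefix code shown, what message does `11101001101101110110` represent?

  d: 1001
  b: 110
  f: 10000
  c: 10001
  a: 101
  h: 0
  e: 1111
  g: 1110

Read left to right; each codeword is recognised as soon as it completes (prefix code):
  1110→g | 1001→d | 101→a | 101→a | 110→b | 110→b
Decoded message: gdaabb

gdaabb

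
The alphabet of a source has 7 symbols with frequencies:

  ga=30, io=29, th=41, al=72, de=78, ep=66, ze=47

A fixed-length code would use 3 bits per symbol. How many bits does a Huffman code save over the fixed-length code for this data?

Fixed-length: 3 bits × 363 symbols = 1089 bits.
Huffman merges:
combine io(29), ga(30) → 59
combine th(41), ze(47) → 88
combine 59, ep(66) → 125
combine al(72), de(78) → 150
combine 88, 125 → 213
combine 150, 213 → 363
Huffman total = 59 + 88 + 125 + 150 + 213 + 363 = 998 bits.
Saving = 1089 − 998 = 91 bits.

91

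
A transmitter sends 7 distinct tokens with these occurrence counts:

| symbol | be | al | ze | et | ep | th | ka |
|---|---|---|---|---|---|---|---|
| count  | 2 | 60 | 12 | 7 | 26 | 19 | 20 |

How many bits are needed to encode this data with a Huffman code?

Greedily combine the two least-frequent nodes:
be(2) + et(7) → 9
9 + ze(12) → 21
th(19) + ka(20) → 39
21 + ep(26) → 47
39 + 47 → 86
al(60) + 86 → 146
The encoded length is the sum of every internal node's weight: 9 + 21 + 39 + 47 + 86 + 146 = 348 bits.

348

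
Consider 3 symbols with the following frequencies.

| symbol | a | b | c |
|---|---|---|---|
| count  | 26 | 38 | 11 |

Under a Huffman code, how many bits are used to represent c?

Huffman merges, smallest pair first:
c(11) + a(26) → 37
37 + b(38) → 75
The subtree containing c is merged 2 times, so code length = 2.

2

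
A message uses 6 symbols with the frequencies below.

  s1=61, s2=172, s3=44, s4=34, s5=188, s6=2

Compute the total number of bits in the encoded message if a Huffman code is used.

Greedily combine the two least-frequent nodes:
combine s6(2), s4(34) → 36
combine 36, s3(44) → 80
combine s1(61), 80 → 141
combine 141, s2(172) → 313
combine s5(188), 313 → 501
Each symbol's bit-cost is frequency × depth; summing gives 1071 bits (equivalently 36 + 80 + 141 + 313 + 501).

1071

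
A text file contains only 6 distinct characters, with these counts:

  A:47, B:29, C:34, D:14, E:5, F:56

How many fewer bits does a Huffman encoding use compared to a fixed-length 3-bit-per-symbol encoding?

118

Fixed-length: 3 bits × 185 symbols = 555 bits.
Huffman merges:
merge E(5) and D(14): 19
merge 19 and B(29): 48
merge C(34) and A(47): 81
merge 48 and F(56): 104
merge 81 and 104: 185
Huffman total = 19 + 48 + 81 + 104 + 185 = 437 bits.
Saving = 555 − 437 = 118 bits.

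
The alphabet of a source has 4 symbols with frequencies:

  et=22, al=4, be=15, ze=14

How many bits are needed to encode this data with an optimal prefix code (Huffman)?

Merge the two smallest weights repeatedly:
al(4) + ze(14) → 18
be(15) + 18 → 33
et(22) + 33 → 55
Total encoded bits = sum of merged weights = 18 + 33 + 55 = 106.

106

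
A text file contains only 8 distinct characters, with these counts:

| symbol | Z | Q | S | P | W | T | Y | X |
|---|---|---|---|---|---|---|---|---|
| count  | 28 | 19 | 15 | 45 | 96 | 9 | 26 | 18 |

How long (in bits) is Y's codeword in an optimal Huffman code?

4

Huffman merges, smallest pair first:
T(9) + S(15) → 24
X(18) + Q(19) → 37
24 + Y(26) → 50
Z(28) + 37 → 65
P(45) + 50 → 95
65 + 95 → 160
W(96) + 160 → 256
The subtree containing Y is merged 4 times, so code length = 4.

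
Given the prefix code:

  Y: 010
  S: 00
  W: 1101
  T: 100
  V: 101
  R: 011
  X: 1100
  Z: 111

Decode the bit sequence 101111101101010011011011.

VZVVYRRR

Read left to right; each codeword is recognised as soon as it completes (prefix code):
  101→V | 111→Z | 101→V | 101→V | 010→Y | 011→R | 011→R | 011→R
Decoded message: VZVVYRRR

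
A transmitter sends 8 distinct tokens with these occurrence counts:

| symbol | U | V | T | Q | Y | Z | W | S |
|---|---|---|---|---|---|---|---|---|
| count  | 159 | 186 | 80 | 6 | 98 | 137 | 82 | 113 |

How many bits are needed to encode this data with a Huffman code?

2483

Merge the two smallest weights repeatedly:
combine Q(6), T(80) → 86
combine W(82), 86 → 168
combine Y(98), S(113) → 211
combine Z(137), U(159) → 296
combine 168, V(186) → 354
combine 211, 296 → 507
combine 354, 507 → 861
Each symbol's bit-cost is frequency × depth; summing gives 2483 bits (equivalently 86 + 168 + 211 + 296 + 354 + 507 + 861).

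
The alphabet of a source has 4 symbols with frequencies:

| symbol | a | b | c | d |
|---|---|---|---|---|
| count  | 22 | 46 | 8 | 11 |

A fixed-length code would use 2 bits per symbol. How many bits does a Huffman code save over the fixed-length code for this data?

Fixed-length: 2 bits × 87 symbols = 174 bits.
Huffman merges:
combine c(8), d(11) → 19
combine 19, a(22) → 41
combine 41, b(46) → 87
Huffman total = 19 + 41 + 87 = 147 bits.
Saving = 174 − 147 = 27 bits.

27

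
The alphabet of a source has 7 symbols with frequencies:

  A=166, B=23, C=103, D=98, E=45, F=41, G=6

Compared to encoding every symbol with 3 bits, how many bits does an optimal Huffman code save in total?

268

Fixed-length: 3 bits × 482 symbols = 1446 bits.
Huffman merges:
combine G(6), B(23) → 29
combine 29, F(41) → 70
combine E(45), 70 → 115
combine D(98), C(103) → 201
combine 115, A(166) → 281
combine 201, 281 → 482
Huffman total = 29 + 70 + 115 + 201 + 281 + 482 = 1178 bits.
Saving = 1446 − 1178 = 268 bits.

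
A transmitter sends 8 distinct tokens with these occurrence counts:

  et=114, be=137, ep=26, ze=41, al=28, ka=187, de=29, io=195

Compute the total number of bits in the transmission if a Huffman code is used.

2000

Greedily combine the two least-frequent nodes:
merge ep(26) and al(28): 54
merge de(29) and ze(41): 70
merge 54 and 70: 124
merge et(114) and 124: 238
merge be(137) and ka(187): 324
merge io(195) and 238: 433
merge 324 and 433: 757
Each symbol's bit-cost is frequency × depth; summing gives 2000 bits (equivalently 54 + 70 + 124 + 238 + 324 + 433 + 757).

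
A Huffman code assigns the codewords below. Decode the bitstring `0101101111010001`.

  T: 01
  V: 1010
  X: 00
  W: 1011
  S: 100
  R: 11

Read left to right; each codeword is recognised as soon as it completes (prefix code):
  01→T | 01→T | 1011→W | 11→R | 01→T | 00→X | 01→T
Decoded message: TTWRTXT

TTWRTXT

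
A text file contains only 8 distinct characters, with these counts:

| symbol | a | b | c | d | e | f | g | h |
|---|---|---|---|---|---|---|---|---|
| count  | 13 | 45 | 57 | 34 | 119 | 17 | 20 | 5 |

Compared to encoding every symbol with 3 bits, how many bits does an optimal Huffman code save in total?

131

Fixed-length: 3 bits × 310 symbols = 930 bits.
Huffman merges:
combine h(5), a(13) → 18
combine f(17), 18 → 35
combine g(20), d(34) → 54
combine 35, b(45) → 80
combine 54, c(57) → 111
combine 80, 111 → 191
combine e(119), 191 → 310
Huffman total = 18 + 35 + 54 + 80 + 111 + 191 + 310 = 799 bits.
Saving = 930 − 799 = 131 bits.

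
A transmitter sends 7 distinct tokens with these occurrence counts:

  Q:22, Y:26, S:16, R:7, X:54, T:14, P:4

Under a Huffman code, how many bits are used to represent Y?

3

Huffman merges, smallest pair first:
P(4) + R(7) → 11
11 + T(14) → 25
S(16) + Q(22) → 38
25 + Y(26) → 51
38 + 51 → 89
X(54) + 89 → 143
Y sits 3 levels below the root, so its codeword is 3 bits.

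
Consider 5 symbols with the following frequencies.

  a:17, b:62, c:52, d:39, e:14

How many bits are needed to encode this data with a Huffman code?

Greedily combine the two least-frequent nodes:
merge e(14) and a(17): 31
merge 31 and d(39): 70
merge c(52) and b(62): 114
merge 70 and 114: 184
Each symbol's bit-cost is frequency × depth; summing gives 399 bits (equivalently 31 + 70 + 114 + 184).

399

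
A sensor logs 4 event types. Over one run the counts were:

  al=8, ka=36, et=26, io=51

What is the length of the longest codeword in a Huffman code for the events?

Merge the two lowest-weight nodes at each step:
al(8) + et(26) → 34
34 + ka(36) → 70
io(51) + 70 → 121
The first pair merged (al, et) ends up deepest, at depth 3.

3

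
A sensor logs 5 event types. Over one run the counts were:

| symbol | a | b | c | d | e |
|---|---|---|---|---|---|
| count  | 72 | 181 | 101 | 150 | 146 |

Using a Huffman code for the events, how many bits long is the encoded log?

1473

Build the Huffman tree bottom-up:
combine a(72), c(101) → 173
combine e(146), d(150) → 296
combine 173, b(181) → 354
combine 296, 354 → 650
Total encoded bits = sum of merged weights = 173 + 296 + 354 + 650 = 1473.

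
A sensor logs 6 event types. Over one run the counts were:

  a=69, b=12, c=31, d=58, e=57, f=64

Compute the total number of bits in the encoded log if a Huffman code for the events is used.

Merge the two smallest weights repeatedly:
merge b(12) and c(31): 43
merge 43 and e(57): 100
merge d(58) and f(64): 122
merge a(69) and 100: 169
merge 122 and 169: 291
The encoded length is the sum of every internal node's weight: 43 + 100 + 122 + 169 + 291 = 725 bits.

725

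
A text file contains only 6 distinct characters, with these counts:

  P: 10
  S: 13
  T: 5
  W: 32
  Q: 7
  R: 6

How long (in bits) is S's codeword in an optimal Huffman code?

3

Huffman merges, smallest pair first:
T(5) + R(6) → 11
Q(7) + P(10) → 17
11 + S(13) → 24
17 + 24 → 41
W(32) + 41 → 73
The subtree containing S is merged 3 times, so code length = 3.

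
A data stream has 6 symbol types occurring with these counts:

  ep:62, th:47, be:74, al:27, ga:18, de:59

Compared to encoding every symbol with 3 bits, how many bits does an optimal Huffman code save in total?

150

Fixed-length: 3 bits × 287 symbols = 861 bits.
Huffman merges:
merge ga(18) and al(27): 45
merge 45 and th(47): 92
merge de(59) and ep(62): 121
merge be(74) and 92: 166
merge 121 and 166: 287
Huffman total = 45 + 92 + 121 + 166 + 287 = 711 bits.
Saving = 861 − 711 = 150 bits.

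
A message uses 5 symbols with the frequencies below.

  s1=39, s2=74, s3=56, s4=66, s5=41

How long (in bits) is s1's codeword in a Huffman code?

3

Build the tree from the bottom:
combine s1(39), s5(41) → 80
combine s3(56), s4(66) → 122
combine s2(74), 80 → 154
combine 122, 154 → 276
s1's leaf is at depth 3, giving a 3-bit codeword.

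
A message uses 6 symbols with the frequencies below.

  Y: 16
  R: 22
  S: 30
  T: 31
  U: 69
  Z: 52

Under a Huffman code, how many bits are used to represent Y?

Repeatedly merge the two smallest:
Y(16) + R(22) → 38
S(30) + T(31) → 61
38 + Z(52) → 90
61 + U(69) → 130
90 + 130 → 220
Y's leaf is at depth 3, giving a 3-bit codeword.

3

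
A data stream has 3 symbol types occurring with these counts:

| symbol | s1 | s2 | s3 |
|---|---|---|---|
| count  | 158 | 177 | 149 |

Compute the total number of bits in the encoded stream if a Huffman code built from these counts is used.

791

Build the Huffman tree bottom-up:
s3(149) + s1(158) → 307
s2(177) + 307 → 484
The encoded length is the sum of every internal node's weight: 307 + 484 = 791 bits.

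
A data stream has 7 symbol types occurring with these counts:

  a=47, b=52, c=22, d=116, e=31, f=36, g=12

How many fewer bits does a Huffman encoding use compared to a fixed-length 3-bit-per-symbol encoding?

134

Fixed-length: 3 bits × 316 symbols = 948 bits.
Huffman merges:
combine g(12), c(22) → 34
combine e(31), 34 → 65
combine f(36), a(47) → 83
combine b(52), 65 → 117
combine 83, d(116) → 199
combine 117, 199 → 316
Huffman total = 34 + 65 + 83 + 117 + 199 + 316 = 814 bits.
Saving = 948 − 814 = 134 bits.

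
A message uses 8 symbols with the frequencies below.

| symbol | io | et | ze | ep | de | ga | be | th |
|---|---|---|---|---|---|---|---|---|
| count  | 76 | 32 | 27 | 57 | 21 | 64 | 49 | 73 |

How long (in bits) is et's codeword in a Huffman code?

Huffman merges, smallest pair first:
combine de(21), ze(27) → 48
combine et(32), 48 → 80
combine be(49), ep(57) → 106
combine ga(64), th(73) → 137
combine io(76), 80 → 156
combine 106, 137 → 243
combine 156, 243 → 399
et sits 3 levels below the root, so its codeword is 3 bits.

3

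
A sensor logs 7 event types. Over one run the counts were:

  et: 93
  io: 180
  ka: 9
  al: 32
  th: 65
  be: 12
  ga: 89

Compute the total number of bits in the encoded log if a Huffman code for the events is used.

1152

Greedily combine the two least-frequent nodes:
merge ka(9) and be(12): 21
merge 21 and al(32): 53
merge 53 and th(65): 118
merge ga(89) and et(93): 182
merge 118 and io(180): 298
merge 182 and 298: 480
The encoded length is the sum of every internal node's weight: 21 + 53 + 118 + 182 + 298 + 480 = 1152 bits.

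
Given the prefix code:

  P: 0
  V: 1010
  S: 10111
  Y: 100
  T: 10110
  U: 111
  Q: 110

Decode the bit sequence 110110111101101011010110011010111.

QQUTTTPQS

Read left to right; each codeword is recognised as soon as it completes (prefix code):
  110→Q | 110→Q | 111→U | 10110→T | 10110→T | 10110→T | 0→P | 110→Q | 10111→S
Decoded message: QQUTTTPQS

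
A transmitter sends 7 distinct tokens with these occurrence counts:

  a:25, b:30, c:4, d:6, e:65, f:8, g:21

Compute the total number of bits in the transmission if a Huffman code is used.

Merge the two smallest weights repeatedly:
combine c(4), d(6) → 10
combine f(8), 10 → 18
combine 18, g(21) → 39
combine a(25), b(30) → 55
combine 39, 55 → 94
combine e(65), 94 → 159
The encoded length is the sum of every internal node's weight: 10 + 18 + 39 + 55 + 94 + 159 = 375 bits.

375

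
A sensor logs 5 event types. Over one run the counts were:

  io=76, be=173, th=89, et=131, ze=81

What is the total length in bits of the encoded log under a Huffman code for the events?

1257

Build the Huffman tree bottom-up:
merge io(76) and ze(81): 157
merge th(89) and et(131): 220
merge 157 and be(173): 330
merge 220 and 330: 550
The encoded length is the sum of every internal node's weight: 157 + 220 + 330 + 550 = 1257 bits.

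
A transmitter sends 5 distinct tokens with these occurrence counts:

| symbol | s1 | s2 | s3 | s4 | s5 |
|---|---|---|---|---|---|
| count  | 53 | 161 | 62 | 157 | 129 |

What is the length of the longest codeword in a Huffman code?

Merge the two lowest-weight nodes at each step:
merge s1(53) and s3(62): 115
merge 115 and s5(129): 244
merge s4(157) and s2(161): 318
merge 244 and 318: 562
The first pair merged (s1, s3) ends up deepest, at depth 3.

3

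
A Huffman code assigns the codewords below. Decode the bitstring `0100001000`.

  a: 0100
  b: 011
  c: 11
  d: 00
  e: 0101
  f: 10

adfd

Read left to right; each codeword is recognised as soon as it completes (prefix code):
  0100→a | 00→d | 10→f | 00→d
Decoded message: adfd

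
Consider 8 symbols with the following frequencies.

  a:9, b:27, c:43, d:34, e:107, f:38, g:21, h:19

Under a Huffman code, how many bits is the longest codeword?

Merge the two lowest-weight nodes at each step:
a(9) + h(19) → 28
g(21) + b(27) → 48
28 + d(34) → 62
f(38) + c(43) → 81
48 + 62 → 110
81 + e(107) → 188
110 + 188 → 298
Maximum depth reached is 4.

4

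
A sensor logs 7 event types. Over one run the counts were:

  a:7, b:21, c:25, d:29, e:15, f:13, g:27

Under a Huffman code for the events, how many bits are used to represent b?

3

Huffman merges, smallest pair first:
combine a(7), f(13) → 20
combine e(15), 20 → 35
combine b(21), c(25) → 46
combine g(27), d(29) → 56
combine 35, 46 → 81
combine 56, 81 → 137
The subtree containing b is merged 3 times, so code length = 3.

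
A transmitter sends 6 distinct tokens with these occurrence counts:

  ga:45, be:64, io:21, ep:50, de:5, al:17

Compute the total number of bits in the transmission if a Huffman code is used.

Merge the two smallest weights repeatedly:
de(5) + al(17) → 22
io(21) + 22 → 43
43 + ga(45) → 88
ep(50) + be(64) → 114
88 + 114 → 202
Each symbol's bit-cost is frequency × depth; summing gives 469 bits (equivalently 22 + 43 + 88 + 114 + 202).

469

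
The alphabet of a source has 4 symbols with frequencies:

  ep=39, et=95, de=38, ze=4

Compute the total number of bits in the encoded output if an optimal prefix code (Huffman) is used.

Build the Huffman tree bottom-up:
merge ze(4) and de(38): 42
merge ep(39) and 42: 81
merge 81 and et(95): 176
The encoded length is the sum of every internal node's weight: 42 + 81 + 176 = 299 bits.

299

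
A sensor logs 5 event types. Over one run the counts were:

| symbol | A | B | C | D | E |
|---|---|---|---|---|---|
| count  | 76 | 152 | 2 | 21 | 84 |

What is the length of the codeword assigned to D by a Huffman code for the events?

Repeatedly merge the two smallest:
combine C(2), D(21) → 23
combine 23, A(76) → 99
combine E(84), 99 → 183
combine B(152), 183 → 335
D sits 4 levels below the root, so its codeword is 4 bits.

4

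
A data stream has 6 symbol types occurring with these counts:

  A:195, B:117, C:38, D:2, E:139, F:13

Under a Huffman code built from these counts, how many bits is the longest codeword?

Merge the two lowest-weight nodes at each step:
D(2) + F(13) → 15
15 + C(38) → 53
53 + B(117) → 170
E(139) + 170 → 309
A(195) + 309 → 504
Maximum depth reached is 5.

5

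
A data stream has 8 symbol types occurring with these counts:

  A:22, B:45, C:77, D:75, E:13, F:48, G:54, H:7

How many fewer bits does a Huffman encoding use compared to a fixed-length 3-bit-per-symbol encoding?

Fixed-length: 3 bits × 341 symbols = 1023 bits.
Huffman merges:
H(7) + E(13) → 20
20 + A(22) → 42
42 + B(45) → 87
F(48) + G(54) → 102
D(75) + C(77) → 152
87 + 102 → 189
152 + 189 → 341
Huffman total = 20 + 42 + 87 + 102 + 152 + 189 + 341 = 933 bits.
Saving = 1023 − 933 = 90 bits.

90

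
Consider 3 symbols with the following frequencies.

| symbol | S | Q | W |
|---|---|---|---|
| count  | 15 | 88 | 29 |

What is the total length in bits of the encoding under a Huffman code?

176

Greedily combine the two least-frequent nodes:
combine S(15), W(29) → 44
combine 44, Q(88) → 132
The encoded length is the sum of every internal node's weight: 44 + 132 = 176 bits.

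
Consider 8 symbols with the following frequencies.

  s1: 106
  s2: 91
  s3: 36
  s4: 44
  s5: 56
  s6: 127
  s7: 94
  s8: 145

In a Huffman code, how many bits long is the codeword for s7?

Repeatedly merge the two smallest:
s3(36) + s4(44) → 80
s5(56) + 80 → 136
s2(91) + s7(94) → 185
s1(106) + s6(127) → 233
136 + s8(145) → 281
185 + 233 → 418
281 + 418 → 699
The subtree containing s7 is merged 3 times, so code length = 3.

3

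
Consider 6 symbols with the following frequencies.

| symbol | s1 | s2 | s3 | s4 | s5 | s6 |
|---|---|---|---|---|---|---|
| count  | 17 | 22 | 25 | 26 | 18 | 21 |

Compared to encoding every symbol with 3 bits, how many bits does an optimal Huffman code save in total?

Fixed-length: 3 bits × 129 symbols = 387 bits.
Huffman merges:
combine s1(17), s5(18) → 35
combine s6(21), s2(22) → 43
combine s3(25), s4(26) → 51
combine 35, 43 → 78
combine 51, 78 → 129
Huffman total = 35 + 43 + 51 + 78 + 129 = 336 bits.
Saving = 387 − 336 = 51 bits.

51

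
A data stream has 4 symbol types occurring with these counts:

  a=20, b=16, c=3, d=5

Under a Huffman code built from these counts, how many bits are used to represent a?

1

Repeatedly merge the two smallest:
merge c(3) and d(5): 8
merge 8 and b(16): 24
merge a(20) and 24: 44
a sits one level below the root: a 1-bit codeword.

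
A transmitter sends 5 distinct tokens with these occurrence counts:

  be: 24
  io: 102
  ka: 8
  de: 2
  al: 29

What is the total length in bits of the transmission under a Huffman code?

272

Greedily combine the two least-frequent nodes:
de(2) + ka(8) → 10
10 + be(24) → 34
al(29) + 34 → 63
63 + io(102) → 165
Each symbol's bit-cost is frequency × depth; summing gives 272 bits (equivalently 10 + 34 + 63 + 165).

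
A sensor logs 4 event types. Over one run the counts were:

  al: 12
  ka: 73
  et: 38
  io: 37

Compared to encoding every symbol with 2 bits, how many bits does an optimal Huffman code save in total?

Fixed-length: 2 bits × 160 symbols = 320 bits.
Huffman merges:
merge al(12) and io(37): 49
merge et(38) and 49: 87
merge ka(73) and 87: 160
Huffman total = 49 + 87 + 160 = 296 bits.
Saving = 320 − 296 = 24 bits.

24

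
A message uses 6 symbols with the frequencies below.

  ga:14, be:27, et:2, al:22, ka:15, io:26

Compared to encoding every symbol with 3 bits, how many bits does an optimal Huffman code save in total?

Fixed-length: 3 bits × 106 symbols = 318 bits.
Huffman merges:
et(2) + ga(14) → 16
ka(15) + 16 → 31
al(22) + io(26) → 48
be(27) + 31 → 58
48 + 58 → 106
Huffman total = 16 + 31 + 48 + 58 + 106 = 259 bits.
Saving = 318 − 259 = 59 bits.

59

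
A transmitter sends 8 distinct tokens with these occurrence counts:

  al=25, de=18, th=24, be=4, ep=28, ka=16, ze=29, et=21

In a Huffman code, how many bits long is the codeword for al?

Repeatedly merge the two smallest:
be(4) + ka(16) → 20
de(18) + 20 → 38
et(21) + th(24) → 45
al(25) + ep(28) → 53
ze(29) + 38 → 67
45 + 53 → 98
67 + 98 → 165
al sits 3 levels below the root, so its codeword is 3 bits.

3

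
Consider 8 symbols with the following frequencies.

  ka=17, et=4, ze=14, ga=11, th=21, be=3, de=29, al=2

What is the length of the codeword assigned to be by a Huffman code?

Repeatedly merge the two smallest:
merge al(2) and be(3): 5
merge et(4) and 5: 9
merge 9 and ga(11): 20
merge ze(14) and ka(17): 31
merge 20 and th(21): 41
merge de(29) and 31: 60
merge 41 and 60: 101
The subtree containing be is merged 5 times, so code length = 5.

5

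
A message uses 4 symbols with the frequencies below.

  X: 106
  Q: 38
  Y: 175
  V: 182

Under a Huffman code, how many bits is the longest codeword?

3

Merge the two lowest-weight nodes at each step:
merge Q(38) and X(106): 144
merge 144 and Y(175): 319
merge V(182) and 319: 501
The first pair merged (Q, X) ends up deepest, at depth 3.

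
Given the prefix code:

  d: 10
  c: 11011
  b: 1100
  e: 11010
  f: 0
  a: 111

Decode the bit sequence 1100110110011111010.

Read left to right; each codeword is recognised as soon as it completes (prefix code):
  1100→b | 11011→c | 0→f | 0→f | 111→a | 11010→e
Decoded message: bcffae

bcffae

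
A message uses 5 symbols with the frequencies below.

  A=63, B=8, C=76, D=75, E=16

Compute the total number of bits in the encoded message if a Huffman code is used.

Merge the two smallest weights repeatedly:
B(8) + E(16) → 24
24 + A(63) → 87
D(75) + C(76) → 151
87 + 151 → 238
The encoded length is the sum of every internal node's weight: 24 + 87 + 151 + 238 = 500 bits.

500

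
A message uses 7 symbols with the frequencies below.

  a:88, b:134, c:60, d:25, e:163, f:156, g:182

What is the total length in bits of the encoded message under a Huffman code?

Greedily combine the two least-frequent nodes:
merge d(25) and c(60): 85
merge 85 and a(88): 173
merge b(134) and f(156): 290
merge e(163) and 173: 336
merge g(182) and 290: 472
merge 336 and 472: 808
The encoded length is the sum of every internal node's weight: 85 + 173 + 290 + 336 + 472 + 808 = 2164 bits.

2164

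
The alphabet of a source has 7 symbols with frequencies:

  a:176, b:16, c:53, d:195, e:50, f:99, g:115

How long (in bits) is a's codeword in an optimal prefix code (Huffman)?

2

Repeatedly merge the two smallest:
merge b(16) and e(50): 66
merge c(53) and 66: 119
merge f(99) and g(115): 214
merge 119 and a(176): 295
merge d(195) and 214: 409
merge 295 and 409: 704
The subtree containing a is merged 2 times, so code length = 2.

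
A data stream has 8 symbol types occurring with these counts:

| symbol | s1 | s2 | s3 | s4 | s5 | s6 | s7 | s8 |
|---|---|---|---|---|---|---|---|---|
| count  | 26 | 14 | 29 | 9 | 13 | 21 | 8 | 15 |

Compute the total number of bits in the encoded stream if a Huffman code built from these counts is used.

393

Build the Huffman tree bottom-up:
merge s7(8) and s4(9): 17
merge s5(13) and s2(14): 27
merge s8(15) and 17: 32
merge s6(21) and s1(26): 47
merge 27 and s3(29): 56
merge 32 and 47: 79
merge 56 and 79: 135
The encoded length is the sum of every internal node's weight: 17 + 27 + 32 + 47 + 56 + 79 + 135 = 393 bits.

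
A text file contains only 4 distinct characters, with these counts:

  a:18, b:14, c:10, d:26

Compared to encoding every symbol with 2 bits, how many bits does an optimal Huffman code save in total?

2

Fixed-length: 2 bits × 68 symbols = 136 bits.
Huffman merges:
merge c(10) and b(14): 24
merge a(18) and 24: 42
merge d(26) and 42: 68
Huffman total = 24 + 42 + 68 = 134 bits.
Saving = 136 − 134 = 2 bits.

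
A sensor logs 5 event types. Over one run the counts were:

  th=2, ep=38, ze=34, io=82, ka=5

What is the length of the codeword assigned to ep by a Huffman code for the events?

Huffman merges, smallest pair first:
combine th(2), ka(5) → 7
combine 7, ze(34) → 41
combine ep(38), 41 → 79
combine 79, io(82) → 161
ep's leaf is at depth 2, giving a 2-bit codeword.

2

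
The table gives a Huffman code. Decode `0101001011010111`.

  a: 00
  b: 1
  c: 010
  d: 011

Read left to right; each codeword is recognised as soon as it completes (prefix code):
  010→c | 1→b | 00→a | 1→b | 011→d | 010→c | 1→b | 1→b | 1→b
Decoded message: cbabdcbbb

cbabdcbbb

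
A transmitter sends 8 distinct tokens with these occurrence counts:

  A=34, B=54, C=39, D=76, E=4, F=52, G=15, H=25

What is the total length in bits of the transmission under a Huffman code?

830

Greedily combine the two least-frequent nodes:
merge E(4) and G(15): 19
merge 19 and H(25): 44
merge A(34) and C(39): 73
merge 44 and F(52): 96
merge B(54) and 73: 127
merge D(76) and 96: 172
merge 127 and 172: 299
Total encoded bits = sum of merged weights = 19 + 44 + 73 + 96 + 127 + 172 + 299 = 830.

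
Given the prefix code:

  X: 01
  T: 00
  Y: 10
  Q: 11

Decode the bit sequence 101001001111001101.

YYXTQQTQX

Read left to right; each codeword is recognised as soon as it completes (prefix code):
  10→Y | 10→Y | 01→X | 00→T | 11→Q | 11→Q | 00→T | 11→Q | 01→X
Decoded message: YYXTQQTQX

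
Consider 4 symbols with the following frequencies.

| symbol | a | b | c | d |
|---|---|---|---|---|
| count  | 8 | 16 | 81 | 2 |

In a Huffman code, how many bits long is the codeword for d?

3

Huffman merges, smallest pair first:
merge d(2) and a(8): 10
merge 10 and b(16): 26
merge 26 and c(81): 107
d's leaf is at depth 3, giving a 3-bit codeword.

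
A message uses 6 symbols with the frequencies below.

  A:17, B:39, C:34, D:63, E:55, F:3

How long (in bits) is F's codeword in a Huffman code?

4

Huffman merges, smallest pair first:
combine F(3), A(17) → 20
combine 20, C(34) → 54
combine B(39), 54 → 93
combine E(55), D(63) → 118
combine 93, 118 → 211
F's leaf is at depth 4, giving a 4-bit codeword.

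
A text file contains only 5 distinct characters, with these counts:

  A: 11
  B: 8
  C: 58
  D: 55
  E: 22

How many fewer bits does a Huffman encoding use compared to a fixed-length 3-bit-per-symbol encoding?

152

Fixed-length: 3 bits × 154 symbols = 462 bits.
Huffman merges:
merge B(8) and A(11): 19
merge 19 and E(22): 41
merge 41 and D(55): 96
merge C(58) and 96: 154
Huffman total = 19 + 41 + 96 + 154 = 310 bits.
Saving = 462 − 310 = 152 bits.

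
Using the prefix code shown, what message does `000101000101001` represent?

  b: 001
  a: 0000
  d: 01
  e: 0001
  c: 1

ededb

Read left to right; each codeword is recognised as soon as it completes (prefix code):
  0001→e | 01→d | 0001→e | 01→d | 001→b
Decoded message: ededb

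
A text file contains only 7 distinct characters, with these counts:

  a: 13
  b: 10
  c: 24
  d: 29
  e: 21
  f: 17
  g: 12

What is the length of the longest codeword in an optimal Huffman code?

4

Merge the two lowest-weight nodes at each step:
b(10) + g(12) → 22
a(13) + f(17) → 30
e(21) + 22 → 43
c(24) + d(29) → 53
30 + 43 → 73
53 + 73 → 126
The rarest symbols sit at the bottom; the longest codeword is 4 bits.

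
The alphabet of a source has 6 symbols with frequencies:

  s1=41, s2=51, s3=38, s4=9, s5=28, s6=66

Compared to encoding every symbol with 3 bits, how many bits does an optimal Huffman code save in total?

Fixed-length: 3 bits × 233 symbols = 699 bits.
Huffman merges:
combine s4(9), s5(28) → 37
combine 37, s3(38) → 75
combine s1(41), s2(51) → 92
combine s6(66), 75 → 141
combine 92, 141 → 233
Huffman total = 37 + 75 + 92 + 141 + 233 = 578 bits.
Saving = 699 − 578 = 121 bits.

121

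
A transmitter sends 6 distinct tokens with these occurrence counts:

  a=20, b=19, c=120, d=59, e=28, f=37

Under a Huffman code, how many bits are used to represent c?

1

Build the tree from the bottom:
merge b(19) and a(20): 39
merge e(28) and f(37): 65
merge 39 and d(59): 98
merge 65 and 98: 163
merge c(120) and 163: 283
c sits one level below the root: a 1-bit codeword.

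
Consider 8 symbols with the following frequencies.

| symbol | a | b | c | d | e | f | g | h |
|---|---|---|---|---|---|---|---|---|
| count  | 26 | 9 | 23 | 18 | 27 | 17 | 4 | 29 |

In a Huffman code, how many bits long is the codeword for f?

3

Build the tree from the bottom:
combine g(4), b(9) → 13
combine 13, f(17) → 30
combine d(18), c(23) → 41
combine a(26), e(27) → 53
combine h(29), 30 → 59
combine 41, 53 → 94
combine 59, 94 → 153
f's leaf is at depth 3, giving a 3-bit codeword.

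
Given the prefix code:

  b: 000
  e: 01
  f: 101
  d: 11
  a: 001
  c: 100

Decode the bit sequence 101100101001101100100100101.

fcfafcccf

Read left to right; each codeword is recognised as soon as it completes (prefix code):
  101→f | 100→c | 101→f | 001→a | 101→f | 100→c | 100→c | 100→c | 101→f
Decoded message: fcfafcccf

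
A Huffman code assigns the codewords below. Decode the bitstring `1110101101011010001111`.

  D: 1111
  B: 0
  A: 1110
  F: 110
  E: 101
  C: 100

Read left to right; each codeword is recognised as soon as it completes (prefix code):
  1110→A | 101→E | 101→E | 0→B | 110→F | 100→C | 0→B | 1111→D
Decoded message: AEEBFCBD

AEEBFCBD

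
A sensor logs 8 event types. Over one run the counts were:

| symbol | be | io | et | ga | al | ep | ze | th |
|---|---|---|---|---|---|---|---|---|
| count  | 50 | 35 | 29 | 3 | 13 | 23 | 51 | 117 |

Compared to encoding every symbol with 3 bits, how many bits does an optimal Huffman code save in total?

Fixed-length: 3 bits × 321 symbols = 963 bits.
Huffman merges:
combine ga(3), al(13) → 16
combine 16, ep(23) → 39
combine et(29), io(35) → 64
combine 39, be(50) → 89
combine ze(51), 64 → 115
combine 89, 115 → 204
combine th(117), 204 → 321
Huffman total = 16 + 39 + 64 + 89 + 115 + 204 + 321 = 848 bits.
Saving = 963 − 848 = 115 bits.

115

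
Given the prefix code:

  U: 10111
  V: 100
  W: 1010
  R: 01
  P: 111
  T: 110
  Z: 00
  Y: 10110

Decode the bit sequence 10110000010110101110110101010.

Read left to right; each codeword is recognised as soon as it completes (prefix code):
  10110→Y | 00→Z | 00→Z | 10110→Y | 10111→U | 01→R | 1010→W | 1010→W
Decoded message: YZZYURWW

YZZYURWW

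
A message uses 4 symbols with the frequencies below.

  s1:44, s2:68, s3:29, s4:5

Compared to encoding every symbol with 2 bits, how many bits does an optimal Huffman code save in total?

34

Fixed-length: 2 bits × 146 symbols = 292 bits.
Huffman merges:
s4(5) + s3(29) → 34
34 + s1(44) → 78
s2(68) + 78 → 146
Huffman total = 34 + 78 + 146 = 258 bits.
Saving = 292 − 258 = 34 bits.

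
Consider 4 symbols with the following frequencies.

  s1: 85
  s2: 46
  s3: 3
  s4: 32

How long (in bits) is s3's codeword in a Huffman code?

3

Repeatedly merge the two smallest:
combine s3(3), s4(32) → 35
combine 35, s2(46) → 81
combine 81, s1(85) → 166
The subtree containing s3 is merged 3 times, so code length = 3.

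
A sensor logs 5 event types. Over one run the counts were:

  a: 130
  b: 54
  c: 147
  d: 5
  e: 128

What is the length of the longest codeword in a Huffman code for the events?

3

Merge the two lowest-weight nodes at each step:
merge d(5) and b(54): 59
merge 59 and e(128): 187
merge a(130) and c(147): 277
merge 187 and 277: 464
The rarest symbols sit at the bottom; the longest codeword is 3 bits.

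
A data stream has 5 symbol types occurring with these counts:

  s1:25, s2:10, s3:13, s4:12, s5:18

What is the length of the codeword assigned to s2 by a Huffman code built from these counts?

Repeatedly merge the two smallest:
merge s2(10) and s4(12): 22
merge s3(13) and s5(18): 31
merge 22 and s1(25): 47
merge 31 and 47: 78
The subtree containing s2 is merged 3 times, so code length = 3.

3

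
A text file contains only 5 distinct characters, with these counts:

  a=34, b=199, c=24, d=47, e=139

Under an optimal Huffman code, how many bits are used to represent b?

1

Build the tree from the bottom:
c(24) + a(34) → 58
d(47) + 58 → 105
105 + e(139) → 244
b(199) + 244 → 443
b sits one level below the root: a 1-bit codeword.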